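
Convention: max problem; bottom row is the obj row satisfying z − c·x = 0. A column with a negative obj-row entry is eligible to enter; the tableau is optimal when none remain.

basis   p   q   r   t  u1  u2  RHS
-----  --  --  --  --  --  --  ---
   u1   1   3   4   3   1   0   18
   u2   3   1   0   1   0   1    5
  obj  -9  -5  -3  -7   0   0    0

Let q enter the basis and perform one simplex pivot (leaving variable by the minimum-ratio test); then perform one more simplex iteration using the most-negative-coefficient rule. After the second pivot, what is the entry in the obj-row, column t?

-2

Ratio test on column q — row 1: 18/3 = 6; row 2: 5/1 = 5. Minimum is 5 at row 2 (u2 leaves); pivot element 1.
Divide row 2 by 1; eliminate column q from the other rows.
Second iteration: most negative obj-row entry is -3 in column r, so r enters.
Ratio test on column r — row 1: 3/4 = 3/4; row 2: entry 0 ≤ 0. Minimum is 3/4 at row 1 (u1 leaves); pivot element 4.
Divide row 1 by 4; eliminate column r from the other rows.
After both pivots, the entry at the obj-row, column t is -2.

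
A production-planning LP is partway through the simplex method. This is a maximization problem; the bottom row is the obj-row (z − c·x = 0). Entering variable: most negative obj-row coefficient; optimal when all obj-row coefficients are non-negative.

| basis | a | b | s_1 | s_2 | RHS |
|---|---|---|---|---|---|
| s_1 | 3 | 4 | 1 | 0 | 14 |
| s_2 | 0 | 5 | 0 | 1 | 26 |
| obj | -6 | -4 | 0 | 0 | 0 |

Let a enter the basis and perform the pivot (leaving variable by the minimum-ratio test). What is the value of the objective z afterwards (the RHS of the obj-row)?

Ratio test on column a — row 1: 14/3 = 14/3; row 2: entry 0 ≤ 0. Minimum is 14/3 at row 1 (s_1 leaves); pivot element 3.
Pivot on row 1; the obj-row RHS becomes 0 − (-6)·(14/3) = 28.

28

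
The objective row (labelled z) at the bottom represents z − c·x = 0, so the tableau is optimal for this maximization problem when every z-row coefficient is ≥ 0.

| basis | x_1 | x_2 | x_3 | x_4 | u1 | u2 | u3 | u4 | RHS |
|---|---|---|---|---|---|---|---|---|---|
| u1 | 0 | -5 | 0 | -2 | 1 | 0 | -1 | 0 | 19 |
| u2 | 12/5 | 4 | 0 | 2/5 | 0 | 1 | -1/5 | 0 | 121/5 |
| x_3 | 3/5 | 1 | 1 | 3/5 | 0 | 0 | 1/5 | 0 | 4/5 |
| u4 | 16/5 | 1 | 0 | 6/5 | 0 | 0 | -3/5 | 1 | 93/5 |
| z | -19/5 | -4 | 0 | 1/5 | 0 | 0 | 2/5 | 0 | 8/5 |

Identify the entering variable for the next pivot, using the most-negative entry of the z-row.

x_2

Negative z-row entries: x_1: -19/5, x_2: -4.
The most negative is -4 in column x_2, so x_2 enters.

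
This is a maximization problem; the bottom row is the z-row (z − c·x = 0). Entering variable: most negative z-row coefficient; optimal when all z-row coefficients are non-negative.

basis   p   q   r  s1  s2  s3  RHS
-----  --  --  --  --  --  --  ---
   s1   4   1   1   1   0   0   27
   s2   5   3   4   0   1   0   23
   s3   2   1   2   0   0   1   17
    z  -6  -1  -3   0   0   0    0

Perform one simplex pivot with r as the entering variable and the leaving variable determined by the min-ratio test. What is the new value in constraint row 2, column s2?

Ratio test on column r — row 1: 27/1 = 27; row 2: 23/4 = 23/4; row 3: 17/2 = 17/2. Minimum is 23/4 at row 2 (s2 leaves); pivot element 4.
Divide row 2 by 4; eliminate column r from the other rows.
In the new row 2, the s2 entry is the old entry divided by the pivot: 1/4 = 1/4.

1/4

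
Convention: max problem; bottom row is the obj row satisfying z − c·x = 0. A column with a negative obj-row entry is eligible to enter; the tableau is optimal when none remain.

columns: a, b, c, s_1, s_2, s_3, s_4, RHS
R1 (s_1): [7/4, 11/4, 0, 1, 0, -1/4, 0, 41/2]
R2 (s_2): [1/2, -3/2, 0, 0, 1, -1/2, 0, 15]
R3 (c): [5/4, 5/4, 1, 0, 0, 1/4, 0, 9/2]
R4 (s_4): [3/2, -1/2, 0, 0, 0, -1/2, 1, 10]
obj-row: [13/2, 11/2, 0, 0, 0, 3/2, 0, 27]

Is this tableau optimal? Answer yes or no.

Every obj-row coefficient is ≥ 0, so the tableau is optimal.

yes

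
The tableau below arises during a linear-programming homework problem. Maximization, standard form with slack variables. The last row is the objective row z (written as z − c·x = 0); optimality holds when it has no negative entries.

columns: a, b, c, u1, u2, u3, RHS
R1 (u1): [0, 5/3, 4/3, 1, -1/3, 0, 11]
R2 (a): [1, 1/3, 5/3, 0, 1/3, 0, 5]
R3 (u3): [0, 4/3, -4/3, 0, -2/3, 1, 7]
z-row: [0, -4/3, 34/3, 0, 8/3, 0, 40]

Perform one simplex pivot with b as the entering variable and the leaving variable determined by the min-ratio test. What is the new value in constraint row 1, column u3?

Ratio test on column b — row 1: 11/(5/3) = 33/5; row 2: 5/(1/3) = 15; row 3: 7/(4/3) = 21/4. Minimum is 21/4 at row 3 (u3 leaves); pivot element 4/3.
Divide row 3 by 4/3; eliminate column b from the other rows.
Row 1 update in column u3: 0 − (5/3)·(3/4) = -5/4.

-5/4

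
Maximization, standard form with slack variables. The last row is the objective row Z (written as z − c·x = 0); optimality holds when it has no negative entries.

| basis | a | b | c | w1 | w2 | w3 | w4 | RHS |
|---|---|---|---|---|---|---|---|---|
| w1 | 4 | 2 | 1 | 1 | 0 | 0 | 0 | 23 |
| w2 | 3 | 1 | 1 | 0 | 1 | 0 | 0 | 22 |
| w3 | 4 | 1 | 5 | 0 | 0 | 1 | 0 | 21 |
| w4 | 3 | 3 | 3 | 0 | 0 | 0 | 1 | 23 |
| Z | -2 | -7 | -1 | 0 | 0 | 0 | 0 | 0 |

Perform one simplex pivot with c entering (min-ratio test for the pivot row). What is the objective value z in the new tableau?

21/5

Ratio test on column c — row 1: 23/1 = 23; row 2: 22/1 = 22; row 3: 21/5 = 21/5; row 4: 23/3 = 23/3. Minimum is 21/5 at row 3 (w3 leaves); pivot element 5.
Pivot on row 3; the Z-row RHS becomes 0 − (-1)·(21/5) = 21/5.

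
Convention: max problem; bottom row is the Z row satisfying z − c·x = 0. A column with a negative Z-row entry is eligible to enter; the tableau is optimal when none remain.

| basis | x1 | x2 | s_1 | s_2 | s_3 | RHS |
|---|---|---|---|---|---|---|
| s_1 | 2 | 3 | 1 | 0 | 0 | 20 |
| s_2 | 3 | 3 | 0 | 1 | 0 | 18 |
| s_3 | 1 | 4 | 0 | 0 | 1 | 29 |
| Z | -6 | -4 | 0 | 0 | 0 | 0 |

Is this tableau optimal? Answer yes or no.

The Z-row has a negative entry -6 in column x1, so it is not optimal.

no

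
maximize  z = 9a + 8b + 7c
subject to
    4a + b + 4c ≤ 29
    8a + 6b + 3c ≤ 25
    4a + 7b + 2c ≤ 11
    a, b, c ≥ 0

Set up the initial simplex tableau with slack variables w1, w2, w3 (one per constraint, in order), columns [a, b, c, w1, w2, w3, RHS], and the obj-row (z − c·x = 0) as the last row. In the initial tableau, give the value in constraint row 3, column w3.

Slack w3 belongs to constraint 3; its column is the unit vector e_3, so the entry in row 3 is 1.

1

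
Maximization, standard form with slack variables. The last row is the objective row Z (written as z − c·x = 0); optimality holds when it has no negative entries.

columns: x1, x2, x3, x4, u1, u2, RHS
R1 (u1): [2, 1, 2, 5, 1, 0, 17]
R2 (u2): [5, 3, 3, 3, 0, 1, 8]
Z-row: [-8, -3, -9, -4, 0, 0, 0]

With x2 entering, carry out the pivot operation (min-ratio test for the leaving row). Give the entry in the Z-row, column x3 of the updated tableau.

Ratio test on column x2 — row 1: 17/1 = 17; row 2: 8/3 = 8/3. Minimum is 8/3 at row 2 (u2 leaves); pivot element 3.
Divide row 2 by 3; eliminate column x2 from the other rows.
Z-row update in column x3: -9 − (-3)·1 = -6.

-6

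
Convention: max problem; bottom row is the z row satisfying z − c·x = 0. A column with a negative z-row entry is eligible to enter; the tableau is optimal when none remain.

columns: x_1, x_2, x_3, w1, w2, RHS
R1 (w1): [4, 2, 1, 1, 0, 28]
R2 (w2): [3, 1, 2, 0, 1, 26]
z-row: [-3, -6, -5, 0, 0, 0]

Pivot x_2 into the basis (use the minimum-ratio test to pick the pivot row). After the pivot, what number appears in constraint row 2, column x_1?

1

Ratio test on column x_2 — row 1: 28/2 = 14; row 2: 26/1 = 26. Minimum is 14 at row 1 (w1 leaves); pivot element 2.
Divide row 1 by 2; eliminate column x_2 from the other rows.
Row 2 update in column x_1: 3 − 1·2 = 1.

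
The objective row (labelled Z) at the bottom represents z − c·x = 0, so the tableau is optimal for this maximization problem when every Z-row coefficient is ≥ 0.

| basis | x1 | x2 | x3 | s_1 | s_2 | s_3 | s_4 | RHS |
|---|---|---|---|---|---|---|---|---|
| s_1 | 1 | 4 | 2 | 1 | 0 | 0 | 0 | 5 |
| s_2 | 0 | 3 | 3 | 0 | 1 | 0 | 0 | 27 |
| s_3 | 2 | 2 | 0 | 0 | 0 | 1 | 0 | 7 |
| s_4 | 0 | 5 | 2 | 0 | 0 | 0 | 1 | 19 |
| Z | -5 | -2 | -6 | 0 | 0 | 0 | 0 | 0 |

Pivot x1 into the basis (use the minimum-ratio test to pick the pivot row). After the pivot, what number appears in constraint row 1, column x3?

2

Ratio test on column x1 — row 1: 5/1 = 5; row 2: entry 0 ≤ 0; row 3: 7/2 = 7/2; row 4: entry 0 ≤ 0. Minimum is 7/2 at row 3 (s_3 leaves); pivot element 2.
Divide row 3 by 2; eliminate column x1 from the other rows.
Row 1 update in column x3: 2 − 1·0 = 2.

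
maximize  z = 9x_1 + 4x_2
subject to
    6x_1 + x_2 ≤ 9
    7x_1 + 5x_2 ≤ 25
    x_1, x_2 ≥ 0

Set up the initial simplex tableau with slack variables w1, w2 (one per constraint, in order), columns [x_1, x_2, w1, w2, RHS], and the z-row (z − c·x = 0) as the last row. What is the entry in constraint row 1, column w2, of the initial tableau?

Slack w2 belongs to constraint 2; its column is the unit vector e_2, so the entry in row 1 is 0.

0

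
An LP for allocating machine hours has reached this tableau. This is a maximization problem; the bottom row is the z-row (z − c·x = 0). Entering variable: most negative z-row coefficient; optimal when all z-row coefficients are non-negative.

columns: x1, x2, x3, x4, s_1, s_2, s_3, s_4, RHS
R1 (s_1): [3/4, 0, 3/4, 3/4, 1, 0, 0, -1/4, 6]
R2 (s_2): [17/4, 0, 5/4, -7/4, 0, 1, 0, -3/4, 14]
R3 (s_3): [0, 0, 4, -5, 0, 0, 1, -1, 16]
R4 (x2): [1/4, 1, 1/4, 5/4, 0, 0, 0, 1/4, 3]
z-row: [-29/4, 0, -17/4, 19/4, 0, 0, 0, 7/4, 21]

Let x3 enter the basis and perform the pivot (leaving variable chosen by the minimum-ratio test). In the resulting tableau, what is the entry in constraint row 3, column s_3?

Ratio test on column x3 — row 1: 6/(3/4) = 8; row 2: 14/(5/4) = 56/5; row 3: 16/4 = 4; row 4: 3/(1/4) = 12. Minimum is 4 at row 3 (s_3 leaves); pivot element 4.
Divide row 3 by 4; eliminate column x3 from the other rows.
In the new row 3, the s_3 entry is the old entry divided by the pivot: 1/4 = 1/4.

1/4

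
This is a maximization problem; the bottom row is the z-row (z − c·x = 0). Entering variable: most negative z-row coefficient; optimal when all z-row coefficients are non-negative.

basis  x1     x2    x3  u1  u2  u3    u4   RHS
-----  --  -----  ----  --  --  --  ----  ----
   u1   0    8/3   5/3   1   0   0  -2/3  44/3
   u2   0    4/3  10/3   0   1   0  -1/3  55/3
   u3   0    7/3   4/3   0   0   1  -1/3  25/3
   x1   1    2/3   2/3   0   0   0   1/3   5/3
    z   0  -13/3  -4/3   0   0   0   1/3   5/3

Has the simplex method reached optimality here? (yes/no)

The z-row has a negative entry -13/3 in column x2, so it is not optimal.

no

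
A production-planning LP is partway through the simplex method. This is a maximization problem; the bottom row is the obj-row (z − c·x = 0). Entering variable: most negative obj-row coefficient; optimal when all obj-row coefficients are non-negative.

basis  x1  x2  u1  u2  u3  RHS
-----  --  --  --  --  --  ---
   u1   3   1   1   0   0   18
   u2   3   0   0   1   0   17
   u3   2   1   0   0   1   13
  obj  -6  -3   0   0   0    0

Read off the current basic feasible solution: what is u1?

u1 is basic (row 1); its value is the RHS of that row, 18.

18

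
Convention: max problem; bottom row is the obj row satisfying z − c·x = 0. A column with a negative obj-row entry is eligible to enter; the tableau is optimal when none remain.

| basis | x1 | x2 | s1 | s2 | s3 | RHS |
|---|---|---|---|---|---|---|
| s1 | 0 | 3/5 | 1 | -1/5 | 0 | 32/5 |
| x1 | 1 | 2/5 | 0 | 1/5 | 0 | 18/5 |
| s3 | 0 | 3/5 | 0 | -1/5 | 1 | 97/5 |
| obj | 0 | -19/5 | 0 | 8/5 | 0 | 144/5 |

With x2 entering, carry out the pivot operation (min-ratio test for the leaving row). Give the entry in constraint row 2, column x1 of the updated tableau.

5/2

Ratio test on column x2 — row 1: (32/5)/(3/5) = 32/3; row 2: (18/5)/(2/5) = 9; row 3: (97/5)/(3/5) = 97/3. Minimum is 9 at row 2 (x1 leaves); pivot element 2/5.
Divide row 2 by 2/5; eliminate column x2 from the other rows.
In the new row 2, the x1 entry is the old entry divided by the pivot: 1/(2/5) = 5/2.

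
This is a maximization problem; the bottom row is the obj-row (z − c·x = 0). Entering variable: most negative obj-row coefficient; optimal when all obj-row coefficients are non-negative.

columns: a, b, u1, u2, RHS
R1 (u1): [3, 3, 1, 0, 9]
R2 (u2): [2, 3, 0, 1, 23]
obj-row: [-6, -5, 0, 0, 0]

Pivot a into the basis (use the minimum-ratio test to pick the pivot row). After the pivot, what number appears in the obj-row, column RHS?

Ratio test on column a — row 1: 9/3 = 3; row 2: 23/2 = 23/2. Minimum is 3 at row 1 (u1 leaves); pivot element 3.
Divide row 1 by 3; eliminate column a from the other rows.
obj-row update in column RHS: 0 − (-6)·3 = 18.

18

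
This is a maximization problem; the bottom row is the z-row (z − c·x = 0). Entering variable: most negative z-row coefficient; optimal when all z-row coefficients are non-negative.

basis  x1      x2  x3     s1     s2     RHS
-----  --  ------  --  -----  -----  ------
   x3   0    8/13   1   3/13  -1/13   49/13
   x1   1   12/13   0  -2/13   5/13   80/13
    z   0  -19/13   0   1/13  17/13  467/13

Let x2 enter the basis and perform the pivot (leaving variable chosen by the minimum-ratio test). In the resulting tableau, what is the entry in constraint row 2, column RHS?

1/2

Ratio test on column x2 — row 1: (49/13)/(8/13) = 49/8; row 2: (80/13)/(12/13) = 20/3. Minimum is 49/8 at row 1 (x3 leaves); pivot element 8/13.
Divide row 1 by 8/13; eliminate column x2 from the other rows.
Row 2 update in column RHS: 80/13 − (12/13)·(49/8) = 1/2.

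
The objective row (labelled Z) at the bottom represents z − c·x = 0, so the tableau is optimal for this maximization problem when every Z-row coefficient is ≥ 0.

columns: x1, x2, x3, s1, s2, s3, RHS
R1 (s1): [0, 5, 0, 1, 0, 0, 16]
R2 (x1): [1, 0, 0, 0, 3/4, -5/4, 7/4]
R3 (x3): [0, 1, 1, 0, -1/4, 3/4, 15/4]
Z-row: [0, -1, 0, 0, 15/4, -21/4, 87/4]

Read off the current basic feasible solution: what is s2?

s2 is not in the basis, so in the current basic feasible solution s2 = 0.

0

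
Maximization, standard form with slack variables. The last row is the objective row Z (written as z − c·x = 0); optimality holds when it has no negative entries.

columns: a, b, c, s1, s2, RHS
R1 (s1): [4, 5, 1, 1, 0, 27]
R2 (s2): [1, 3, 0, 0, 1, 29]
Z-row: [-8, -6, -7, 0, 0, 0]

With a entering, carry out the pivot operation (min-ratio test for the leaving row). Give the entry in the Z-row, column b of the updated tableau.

Ratio test on column a — row 1: 27/4 = 27/4; row 2: 29/1 = 29. Minimum is 27/4 at row 1 (s1 leaves); pivot element 4.
Divide row 1 by 4; eliminate column a from the other rows.
Z-row update in column b: -6 − (-8)·(5/4) = 4.

4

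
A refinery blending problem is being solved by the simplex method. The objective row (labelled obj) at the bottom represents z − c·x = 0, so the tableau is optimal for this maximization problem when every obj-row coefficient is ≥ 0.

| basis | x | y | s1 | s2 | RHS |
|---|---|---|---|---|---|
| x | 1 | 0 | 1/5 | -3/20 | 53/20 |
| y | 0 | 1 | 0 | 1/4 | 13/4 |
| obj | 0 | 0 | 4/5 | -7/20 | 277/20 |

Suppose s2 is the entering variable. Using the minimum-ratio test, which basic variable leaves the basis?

Column s2 entries and ratios — x: -3/20 ≤ 0, skip; y: (13/4)/(1/4) = 13.
Smallest ratio is 13 in the row of y, so y leaves.

y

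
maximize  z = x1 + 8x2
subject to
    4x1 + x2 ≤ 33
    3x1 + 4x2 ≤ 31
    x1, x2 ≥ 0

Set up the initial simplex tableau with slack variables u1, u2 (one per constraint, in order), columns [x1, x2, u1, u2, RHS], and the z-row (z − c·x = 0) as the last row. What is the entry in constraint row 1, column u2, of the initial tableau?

0

Slack u2 belongs to constraint 2; its column is the unit vector e_2, so the entry in row 1 is 0.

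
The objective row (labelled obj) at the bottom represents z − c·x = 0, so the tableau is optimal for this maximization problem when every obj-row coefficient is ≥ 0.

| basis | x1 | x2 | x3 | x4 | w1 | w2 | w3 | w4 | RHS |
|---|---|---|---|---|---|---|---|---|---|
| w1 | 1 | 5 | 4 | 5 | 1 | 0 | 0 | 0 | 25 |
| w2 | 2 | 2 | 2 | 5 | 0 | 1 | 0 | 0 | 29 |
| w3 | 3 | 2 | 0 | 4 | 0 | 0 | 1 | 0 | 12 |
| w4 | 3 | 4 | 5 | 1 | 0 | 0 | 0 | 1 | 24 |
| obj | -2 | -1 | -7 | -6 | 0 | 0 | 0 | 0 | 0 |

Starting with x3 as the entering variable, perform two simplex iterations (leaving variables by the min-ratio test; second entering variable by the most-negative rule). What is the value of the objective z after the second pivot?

Ratio test on column x3 — row 1: 25/4 = 25/4; row 2: 29/2 = 29/2; row 3: entry 0 ≤ 0; row 4: 24/5 = 24/5. Minimum is 24/5 at row 4 (w4 leaves); pivot element 5.
Pivot on row 4; the obj-row RHS becomes 0 − (-7)·(24/5) = 168/5.
Next entering variable (most negative obj-row entry -23/5): x4.
Ratio test on column x4 — row 1: (29/5)/(21/5) = 29/21; row 2: (97/5)/(23/5) = 97/23; row 3: 12/4 = 3; row 4: (24/5)/(1/5) = 24. Minimum is 29/21 at row 1 (w1 leaves); pivot element 21/5.
After the second pivot the obj-row RHS is 168/5 − (-23/5)·(29/21) = 839/21.

839/21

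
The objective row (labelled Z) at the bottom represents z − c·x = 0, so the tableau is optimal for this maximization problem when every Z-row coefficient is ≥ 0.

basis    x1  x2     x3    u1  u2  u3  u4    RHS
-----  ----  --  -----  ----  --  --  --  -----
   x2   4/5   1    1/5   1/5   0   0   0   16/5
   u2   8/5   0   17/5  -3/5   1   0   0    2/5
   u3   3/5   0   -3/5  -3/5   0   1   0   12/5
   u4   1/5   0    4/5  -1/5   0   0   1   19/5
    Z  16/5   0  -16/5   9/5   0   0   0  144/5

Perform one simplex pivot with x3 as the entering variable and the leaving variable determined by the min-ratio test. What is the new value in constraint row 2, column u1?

Ratio test on column x3 — row 1: (16/5)/(1/5) = 16; row 2: (2/5)/(17/5) = 2/17; row 3: entry -3/5 ≤ 0; row 4: (19/5)/(4/5) = 19/4. Minimum is 2/17 at row 2 (u2 leaves); pivot element 17/5.
Divide row 2 by 17/5; eliminate column x3 from the other rows.
In the new row 2, the u1 entry is the old entry divided by the pivot: (-3/5)/(17/5) = -3/17.

-3/17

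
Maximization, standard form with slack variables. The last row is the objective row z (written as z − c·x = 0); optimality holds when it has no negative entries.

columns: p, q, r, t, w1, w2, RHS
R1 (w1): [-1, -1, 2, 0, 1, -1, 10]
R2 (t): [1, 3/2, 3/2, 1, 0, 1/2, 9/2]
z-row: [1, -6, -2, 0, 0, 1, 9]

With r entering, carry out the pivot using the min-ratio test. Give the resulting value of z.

15

Ratio test on column r — row 1: 10/2 = 5; row 2: (9/2)/(3/2) = 3. Minimum is 3 at row 2 (t leaves); pivot element 3/2.
Pivot on row 2; the z-row RHS becomes 9 − (-2)·3 = 15.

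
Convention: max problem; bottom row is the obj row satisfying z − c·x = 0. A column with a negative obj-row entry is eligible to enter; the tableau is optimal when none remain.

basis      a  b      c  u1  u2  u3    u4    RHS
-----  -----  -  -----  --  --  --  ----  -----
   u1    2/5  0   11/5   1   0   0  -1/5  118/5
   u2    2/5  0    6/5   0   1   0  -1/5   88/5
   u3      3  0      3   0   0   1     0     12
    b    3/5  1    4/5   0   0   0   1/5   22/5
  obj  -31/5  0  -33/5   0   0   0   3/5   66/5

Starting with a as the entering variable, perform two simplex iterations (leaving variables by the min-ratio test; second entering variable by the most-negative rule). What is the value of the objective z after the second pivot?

Ratio test on column a — row 1: (118/5)/(2/5) = 59; row 2: (88/5)/(2/5) = 44; row 3: 12/3 = 4; row 4: (22/5)/(3/5) = 22/3. Minimum is 4 at row 3 (u3 leaves); pivot element 3.
Pivot on row 3; the obj-row RHS becomes 66/5 − (-31/5)·4 = 38.
Next entering variable (most negative obj-row entry -2/5): c.
Ratio test on column c — row 1: 22/(9/5) = 110/9; row 2: 16/(4/5) = 20; row 3: 4/1 = 4; row 4: 2/(1/5) = 10. Minimum is 4 at row 3 (a leaves); pivot element 1.
After the second pivot the obj-row RHS is 38 − (-2/5)·4 = 198/5.

198/5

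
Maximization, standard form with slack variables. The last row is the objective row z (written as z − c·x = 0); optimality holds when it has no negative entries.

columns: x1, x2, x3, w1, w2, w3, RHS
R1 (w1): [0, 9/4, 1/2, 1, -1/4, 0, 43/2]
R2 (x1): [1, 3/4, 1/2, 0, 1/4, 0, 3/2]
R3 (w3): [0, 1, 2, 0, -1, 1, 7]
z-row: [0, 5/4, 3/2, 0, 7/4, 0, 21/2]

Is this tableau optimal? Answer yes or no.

Every z-row coefficient is ≥ 0, so the tableau is optimal.

yes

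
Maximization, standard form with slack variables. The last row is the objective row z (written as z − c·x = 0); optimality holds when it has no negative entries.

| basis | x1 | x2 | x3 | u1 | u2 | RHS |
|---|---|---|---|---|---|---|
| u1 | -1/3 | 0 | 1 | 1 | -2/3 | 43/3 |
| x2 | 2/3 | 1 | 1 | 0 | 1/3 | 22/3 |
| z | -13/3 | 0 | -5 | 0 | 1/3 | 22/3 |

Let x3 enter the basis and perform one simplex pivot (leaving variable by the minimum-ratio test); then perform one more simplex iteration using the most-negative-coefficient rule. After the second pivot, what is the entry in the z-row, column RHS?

55

Ratio test on column x3 — row 1: (43/3)/1 = 43/3; row 2: (22/3)/1 = 22/3. Minimum is 22/3 at row 2 (x2 leaves); pivot element 1.
Divide row 2 by 1; eliminate column x3 from the other rows.
Second iteration: most negative z-row entry is -1 in column x1, so x1 enters.
Ratio test on column x1 — row 1: entry -1 ≤ 0; row 2: (22/3)/(2/3) = 11. Minimum is 11 at row 2 (x3 leaves); pivot element 2/3.
Divide row 2 by 2/3; eliminate column x1 from the other rows.
After both pivots, the entry at the z-row, column RHS is 55.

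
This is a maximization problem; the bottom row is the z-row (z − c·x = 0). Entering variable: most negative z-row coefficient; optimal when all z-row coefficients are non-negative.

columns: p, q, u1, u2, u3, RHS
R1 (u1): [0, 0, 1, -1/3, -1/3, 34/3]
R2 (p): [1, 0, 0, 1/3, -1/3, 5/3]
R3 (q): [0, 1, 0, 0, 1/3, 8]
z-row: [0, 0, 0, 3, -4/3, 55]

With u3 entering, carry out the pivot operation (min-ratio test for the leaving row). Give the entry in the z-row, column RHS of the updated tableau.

87

Ratio test on column u3 — row 1: entry -1/3 ≤ 0; row 2: entry -1/3 ≤ 0; row 3: 8/(1/3) = 24. Minimum is 24 at row 3 (q leaves); pivot element 1/3.
Divide row 3 by 1/3; eliminate column u3 from the other rows.
z-row update in column RHS: 55 − (-4/3)·24 = 87.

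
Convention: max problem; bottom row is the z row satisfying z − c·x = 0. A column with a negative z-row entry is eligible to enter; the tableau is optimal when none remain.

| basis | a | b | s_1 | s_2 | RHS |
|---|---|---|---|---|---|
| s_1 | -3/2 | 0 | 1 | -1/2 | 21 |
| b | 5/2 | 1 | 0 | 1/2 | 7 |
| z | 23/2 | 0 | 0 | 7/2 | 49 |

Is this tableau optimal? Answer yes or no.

Every z-row coefficient is ≥ 0, so the tableau is optimal.

yes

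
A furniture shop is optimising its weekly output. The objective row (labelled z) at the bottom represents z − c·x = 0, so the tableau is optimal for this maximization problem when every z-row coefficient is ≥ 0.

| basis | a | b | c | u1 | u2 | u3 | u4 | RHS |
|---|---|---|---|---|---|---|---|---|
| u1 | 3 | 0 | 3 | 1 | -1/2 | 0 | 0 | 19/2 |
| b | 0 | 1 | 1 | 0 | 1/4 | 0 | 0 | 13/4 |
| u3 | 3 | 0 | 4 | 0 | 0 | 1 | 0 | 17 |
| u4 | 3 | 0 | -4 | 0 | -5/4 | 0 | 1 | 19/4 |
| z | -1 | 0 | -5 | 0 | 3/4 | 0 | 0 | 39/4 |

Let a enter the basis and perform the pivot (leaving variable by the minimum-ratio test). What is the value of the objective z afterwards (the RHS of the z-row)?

34/3

Ratio test on column a — row 1: (19/2)/3 = 19/6; row 2: entry 0 ≤ 0; row 3: 17/3 = 17/3; row 4: (19/4)/3 = 19/12. Minimum is 19/12 at row 4 (u4 leaves); pivot element 3.
Pivot on row 4; the z-row RHS becomes 39/4 − (-1)·(19/12) = 34/3.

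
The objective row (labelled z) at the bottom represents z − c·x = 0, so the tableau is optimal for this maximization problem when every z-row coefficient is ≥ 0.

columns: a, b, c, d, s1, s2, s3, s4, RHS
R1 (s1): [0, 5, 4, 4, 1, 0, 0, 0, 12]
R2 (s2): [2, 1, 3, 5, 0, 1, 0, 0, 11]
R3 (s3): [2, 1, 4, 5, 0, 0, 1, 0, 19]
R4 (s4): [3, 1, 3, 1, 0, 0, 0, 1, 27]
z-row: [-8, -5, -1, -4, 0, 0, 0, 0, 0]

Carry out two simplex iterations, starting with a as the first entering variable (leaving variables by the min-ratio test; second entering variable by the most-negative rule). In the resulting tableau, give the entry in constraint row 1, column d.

Ratio test on column a — row 1: entry 0 ≤ 0; row 2: 11/2 = 11/2; row 3: 19/2 = 19/2; row 4: 27/3 = 9. Minimum is 11/2 at row 2 (s2 leaves); pivot element 2.
Divide row 2 by 2; eliminate column a from the other rows.
Second iteration: most negative z-row entry is -1 in column b, so b enters.
Ratio test on column b — row 1: 12/5 = 12/5; row 2: (11/2)/(1/2) = 11; row 3: entry 0 ≤ 0; row 4: entry -1/2 ≤ 0. Minimum is 12/5 at row 1 (s1 leaves); pivot element 5.
Divide row 1 by 5; eliminate column b from the other rows.
After both pivots, the entry at constraint row 1, column d is 4/5.

4/5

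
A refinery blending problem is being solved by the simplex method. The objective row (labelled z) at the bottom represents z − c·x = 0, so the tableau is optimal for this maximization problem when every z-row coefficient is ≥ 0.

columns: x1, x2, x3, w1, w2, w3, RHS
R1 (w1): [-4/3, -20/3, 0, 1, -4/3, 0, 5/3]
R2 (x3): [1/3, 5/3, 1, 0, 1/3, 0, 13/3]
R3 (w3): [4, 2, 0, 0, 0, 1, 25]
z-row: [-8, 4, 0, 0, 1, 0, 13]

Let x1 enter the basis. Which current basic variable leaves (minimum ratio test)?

w3

Column x1 entries and ratios — w1: -4/3 ≤ 0, skip; x3: (13/3)/(1/3) = 13; w3: 25/4 = 25/4.
Smallest ratio is 25/4 in the row of w3, so w3 leaves.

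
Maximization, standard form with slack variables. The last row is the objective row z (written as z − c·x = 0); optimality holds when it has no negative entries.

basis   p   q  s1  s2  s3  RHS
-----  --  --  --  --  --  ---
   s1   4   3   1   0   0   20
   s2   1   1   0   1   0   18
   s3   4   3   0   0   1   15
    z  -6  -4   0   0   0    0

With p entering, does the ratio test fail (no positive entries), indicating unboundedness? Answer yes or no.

no

Column p has positive entries in row(s) 1, 2, 3, so the ratio test bounds it — not unbounded.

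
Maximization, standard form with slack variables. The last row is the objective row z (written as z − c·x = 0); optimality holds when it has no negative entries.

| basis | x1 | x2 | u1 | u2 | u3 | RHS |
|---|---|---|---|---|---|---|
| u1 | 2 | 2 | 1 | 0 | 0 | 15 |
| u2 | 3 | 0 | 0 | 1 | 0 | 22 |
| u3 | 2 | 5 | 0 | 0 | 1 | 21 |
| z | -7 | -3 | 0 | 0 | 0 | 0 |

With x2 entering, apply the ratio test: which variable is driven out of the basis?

u3

Column x2 entries and ratios — u1: 15/2 = 15/2; u2: 0 ≤ 0, skip; u3: 21/5 = 21/5.
Smallest ratio is 21/5 in the row of u3, so u3 leaves.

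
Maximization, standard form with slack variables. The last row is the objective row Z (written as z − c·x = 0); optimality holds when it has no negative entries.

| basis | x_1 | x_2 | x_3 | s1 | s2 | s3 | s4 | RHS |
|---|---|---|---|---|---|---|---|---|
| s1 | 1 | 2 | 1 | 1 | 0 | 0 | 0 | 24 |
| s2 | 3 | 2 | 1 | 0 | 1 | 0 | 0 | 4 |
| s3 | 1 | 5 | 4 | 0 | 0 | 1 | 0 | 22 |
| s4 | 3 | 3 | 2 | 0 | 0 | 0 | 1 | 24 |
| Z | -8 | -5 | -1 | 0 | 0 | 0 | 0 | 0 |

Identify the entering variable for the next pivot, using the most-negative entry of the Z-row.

x_1

Negative Z-row entries: x_1: -8, x_2: -5, x_3: -1.
The most negative is -8 in column x_1, so x_1 enters.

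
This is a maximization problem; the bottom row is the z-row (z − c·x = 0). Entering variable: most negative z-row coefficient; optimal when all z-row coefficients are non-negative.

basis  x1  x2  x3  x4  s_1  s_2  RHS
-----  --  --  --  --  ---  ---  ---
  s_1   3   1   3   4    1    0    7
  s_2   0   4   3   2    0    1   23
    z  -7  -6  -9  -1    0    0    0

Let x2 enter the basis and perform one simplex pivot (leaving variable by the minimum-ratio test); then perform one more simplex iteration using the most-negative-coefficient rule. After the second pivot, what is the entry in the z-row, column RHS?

Ratio test on column x2 — row 1: 7/1 = 7; row 2: 23/4 = 23/4. Minimum is 23/4 at row 2 (s_2 leaves); pivot element 4.
Divide row 2 by 4; eliminate column x2 from the other rows.
Second iteration: most negative z-row entry is -7 in column x1, so x1 enters.
Ratio test on column x1 — row 1: (5/4)/3 = 5/12; row 2: entry 0 ≤ 0. Minimum is 5/12 at row 1 (s_1 leaves); pivot element 3.
Divide row 1 by 3; eliminate column x1 from the other rows.
After both pivots, the entry at the z-row, column RHS is 449/12.

449/12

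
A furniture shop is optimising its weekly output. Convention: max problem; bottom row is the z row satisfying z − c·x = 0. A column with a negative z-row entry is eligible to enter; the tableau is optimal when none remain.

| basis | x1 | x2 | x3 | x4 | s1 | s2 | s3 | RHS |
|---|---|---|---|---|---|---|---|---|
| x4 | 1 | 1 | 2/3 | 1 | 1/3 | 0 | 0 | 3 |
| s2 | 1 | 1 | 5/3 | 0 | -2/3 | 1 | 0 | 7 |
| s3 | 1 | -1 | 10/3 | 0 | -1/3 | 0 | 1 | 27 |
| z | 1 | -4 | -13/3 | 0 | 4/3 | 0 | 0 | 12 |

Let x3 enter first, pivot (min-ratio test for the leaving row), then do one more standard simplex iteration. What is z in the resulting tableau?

Ratio test on column x3 — row 1: 3/(2/3) = 9/2; row 2: 7/(5/3) = 21/5; row 3: 27/(10/3) = 81/10. Minimum is 21/5 at row 2 (s2 leaves); pivot element 5/3.
Pivot on row 2; the z-row RHS becomes 12 − (-13/3)·(21/5) = 151/5.
Next entering variable (most negative z-row entry -7/5): x2.
Ratio test on column x2 — row 1: (1/5)/(3/5) = 1/3; row 2: (21/5)/(3/5) = 7; row 3: entry -3 ≤ 0. Minimum is 1/3 at row 1 (x4 leaves); pivot element 3/5.
After the second pivot the z-row RHS is 151/5 − (-7/5)·(1/3) = 92/3.

92/3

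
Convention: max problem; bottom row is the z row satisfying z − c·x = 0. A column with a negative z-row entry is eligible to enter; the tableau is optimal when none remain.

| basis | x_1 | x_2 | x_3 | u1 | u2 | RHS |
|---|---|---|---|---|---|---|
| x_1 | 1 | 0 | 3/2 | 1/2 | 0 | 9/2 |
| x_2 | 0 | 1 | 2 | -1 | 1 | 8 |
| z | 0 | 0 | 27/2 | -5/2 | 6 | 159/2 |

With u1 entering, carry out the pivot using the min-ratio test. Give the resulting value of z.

102

Ratio test on column u1 — row 1: (9/2)/(1/2) = 9; row 2: entry -1 ≤ 0. Minimum is 9 at row 1 (x_1 leaves); pivot element 1/2.
Pivot on row 1; the z-row RHS becomes 159/2 − (-5/2)·9 = 102.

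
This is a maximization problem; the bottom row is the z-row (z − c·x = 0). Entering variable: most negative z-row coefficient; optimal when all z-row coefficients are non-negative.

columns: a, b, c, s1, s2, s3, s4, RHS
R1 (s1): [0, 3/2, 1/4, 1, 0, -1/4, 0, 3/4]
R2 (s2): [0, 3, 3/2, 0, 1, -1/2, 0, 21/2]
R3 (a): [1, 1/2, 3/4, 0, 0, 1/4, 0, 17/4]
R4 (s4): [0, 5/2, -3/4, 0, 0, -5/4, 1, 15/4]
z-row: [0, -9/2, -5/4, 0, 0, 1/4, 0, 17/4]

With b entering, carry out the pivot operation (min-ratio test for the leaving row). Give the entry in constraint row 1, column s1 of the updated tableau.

2/3

Ratio test on column b — row 1: (3/4)/(3/2) = 1/2; row 2: (21/2)/3 = 7/2; row 3: (17/4)/(1/2) = 17/2; row 4: (15/4)/(5/2) = 3/2. Minimum is 1/2 at row 1 (s1 leaves); pivot element 3/2.
Divide row 1 by 3/2; eliminate column b from the other rows.
In the new row 1, the s1 entry is the old entry divided by the pivot: 1/(3/2) = 2/3.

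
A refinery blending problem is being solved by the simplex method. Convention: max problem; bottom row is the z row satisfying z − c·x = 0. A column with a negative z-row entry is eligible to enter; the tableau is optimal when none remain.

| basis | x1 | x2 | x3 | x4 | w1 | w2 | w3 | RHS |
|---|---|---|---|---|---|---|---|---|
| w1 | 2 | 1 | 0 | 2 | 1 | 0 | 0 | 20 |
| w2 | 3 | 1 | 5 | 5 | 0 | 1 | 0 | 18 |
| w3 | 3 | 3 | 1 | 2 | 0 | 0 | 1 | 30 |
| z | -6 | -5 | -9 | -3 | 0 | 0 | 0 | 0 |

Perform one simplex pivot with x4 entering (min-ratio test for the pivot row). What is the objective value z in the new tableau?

54/5

Ratio test on column x4 — row 1: 20/2 = 10; row 2: 18/5 = 18/5; row 3: 30/2 = 15. Minimum is 18/5 at row 2 (w2 leaves); pivot element 5.
Pivot on row 2; the z-row RHS becomes 0 − (-3)·(18/5) = 54/5.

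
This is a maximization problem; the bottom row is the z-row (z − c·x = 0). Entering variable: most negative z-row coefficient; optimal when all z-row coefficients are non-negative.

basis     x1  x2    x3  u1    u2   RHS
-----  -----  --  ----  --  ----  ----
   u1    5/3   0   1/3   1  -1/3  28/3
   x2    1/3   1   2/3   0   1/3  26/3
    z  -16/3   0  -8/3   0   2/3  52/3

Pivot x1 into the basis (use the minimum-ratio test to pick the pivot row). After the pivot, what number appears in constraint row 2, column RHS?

Ratio test on column x1 — row 1: (28/3)/(5/3) = 28/5; row 2: (26/3)/(1/3) = 26. Minimum is 28/5 at row 1 (u1 leaves); pivot element 5/3.
Divide row 1 by 5/3; eliminate column x1 from the other rows.
Row 2 update in column RHS: 26/3 − (1/3)·(28/5) = 34/5.

34/5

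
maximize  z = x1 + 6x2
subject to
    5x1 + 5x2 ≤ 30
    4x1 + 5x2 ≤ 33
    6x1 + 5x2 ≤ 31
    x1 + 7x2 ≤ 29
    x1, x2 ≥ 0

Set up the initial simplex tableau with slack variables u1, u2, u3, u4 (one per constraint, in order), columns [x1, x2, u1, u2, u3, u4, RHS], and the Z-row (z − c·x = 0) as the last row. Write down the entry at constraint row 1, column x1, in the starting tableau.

Constraint 1 has coefficient 5 on x1.

5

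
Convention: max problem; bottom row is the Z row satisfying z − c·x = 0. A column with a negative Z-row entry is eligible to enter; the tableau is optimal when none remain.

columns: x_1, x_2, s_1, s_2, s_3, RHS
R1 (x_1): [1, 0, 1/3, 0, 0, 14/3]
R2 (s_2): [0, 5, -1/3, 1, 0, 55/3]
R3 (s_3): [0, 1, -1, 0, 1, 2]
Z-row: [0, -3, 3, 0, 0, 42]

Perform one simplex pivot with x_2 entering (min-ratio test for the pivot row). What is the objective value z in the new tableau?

Ratio test on column x_2 — row 1: entry 0 ≤ 0; row 2: (55/3)/5 = 11/3; row 3: 2/1 = 2. Minimum is 2 at row 3 (s_3 leaves); pivot element 1.
Pivot on row 3; the Z-row RHS becomes 42 − (-3)·2 = 48.

48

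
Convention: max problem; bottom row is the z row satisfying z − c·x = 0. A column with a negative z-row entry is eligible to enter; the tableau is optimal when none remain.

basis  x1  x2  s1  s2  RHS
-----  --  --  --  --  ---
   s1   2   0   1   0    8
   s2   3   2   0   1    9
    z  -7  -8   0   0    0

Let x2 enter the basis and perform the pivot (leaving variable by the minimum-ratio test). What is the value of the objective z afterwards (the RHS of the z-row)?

Ratio test on column x2 — row 1: entry 0 ≤ 0; row 2: 9/2 = 9/2. Minimum is 9/2 at row 2 (s2 leaves); pivot element 2.
Pivot on row 2; the z-row RHS becomes 0 − (-8)·(9/2) = 36.

36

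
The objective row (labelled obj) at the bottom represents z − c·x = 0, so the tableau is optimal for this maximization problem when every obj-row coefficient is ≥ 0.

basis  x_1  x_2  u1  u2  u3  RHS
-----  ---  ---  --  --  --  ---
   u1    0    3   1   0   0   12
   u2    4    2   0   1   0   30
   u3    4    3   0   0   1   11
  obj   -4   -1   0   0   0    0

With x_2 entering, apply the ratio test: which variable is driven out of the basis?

u3

Column x_2 entries and ratios — u1: 12/3 = 4; u2: 30/2 = 15; u3: 11/3 = 11/3.
Smallest ratio is 11/3 in the row of u3, so u3 leaves.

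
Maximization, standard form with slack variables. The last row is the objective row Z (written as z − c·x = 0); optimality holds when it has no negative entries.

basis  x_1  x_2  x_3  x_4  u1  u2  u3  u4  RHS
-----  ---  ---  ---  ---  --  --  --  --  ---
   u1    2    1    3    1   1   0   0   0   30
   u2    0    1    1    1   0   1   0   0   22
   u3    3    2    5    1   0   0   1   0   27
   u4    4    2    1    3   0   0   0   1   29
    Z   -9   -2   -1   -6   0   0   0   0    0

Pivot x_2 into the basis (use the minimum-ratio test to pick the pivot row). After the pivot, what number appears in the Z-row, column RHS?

Ratio test on column x_2 — row 1: 30/1 = 30; row 2: 22/1 = 22; row 3: 27/2 = 27/2; row 4: 29/2 = 29/2. Minimum is 27/2 at row 3 (u3 leaves); pivot element 2.
Divide row 3 by 2; eliminate column x_2 from the other rows.
Z-row update in column RHS: 0 − (-2)·(27/2) = 27.

27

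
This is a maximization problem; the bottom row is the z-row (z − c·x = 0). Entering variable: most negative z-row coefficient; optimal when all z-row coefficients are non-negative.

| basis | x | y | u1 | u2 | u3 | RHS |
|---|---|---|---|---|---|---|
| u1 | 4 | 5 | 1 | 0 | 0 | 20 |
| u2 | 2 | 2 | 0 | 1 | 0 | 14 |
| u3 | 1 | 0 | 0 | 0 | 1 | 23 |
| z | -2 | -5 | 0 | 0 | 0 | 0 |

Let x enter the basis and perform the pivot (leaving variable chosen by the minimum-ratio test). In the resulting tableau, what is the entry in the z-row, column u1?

Ratio test on column x — row 1: 20/4 = 5; row 2: 14/2 = 7; row 3: 23/1 = 23. Minimum is 5 at row 1 (u1 leaves); pivot element 4.
Divide row 1 by 4; eliminate column x from the other rows.
z-row update in column u1: 0 − (-2)·(1/4) = 1/2.

1/2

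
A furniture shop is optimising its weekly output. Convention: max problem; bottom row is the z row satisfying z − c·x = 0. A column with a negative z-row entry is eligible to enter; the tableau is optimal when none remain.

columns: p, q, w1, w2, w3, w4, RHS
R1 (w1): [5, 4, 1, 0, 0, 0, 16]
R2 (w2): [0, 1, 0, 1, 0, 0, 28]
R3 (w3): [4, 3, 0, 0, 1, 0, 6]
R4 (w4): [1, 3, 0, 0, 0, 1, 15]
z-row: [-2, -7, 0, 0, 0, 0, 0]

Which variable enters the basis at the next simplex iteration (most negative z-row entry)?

Negative z-row entries: p: -2, q: -7.
The most negative is -7 in column q, so q enters.

q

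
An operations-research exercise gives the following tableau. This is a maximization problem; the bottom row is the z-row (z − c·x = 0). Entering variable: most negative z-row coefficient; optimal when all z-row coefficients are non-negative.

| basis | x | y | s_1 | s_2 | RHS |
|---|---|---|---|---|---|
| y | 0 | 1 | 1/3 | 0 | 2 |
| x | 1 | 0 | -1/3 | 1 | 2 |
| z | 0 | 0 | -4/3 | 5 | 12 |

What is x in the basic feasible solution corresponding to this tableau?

2

x is basic (row 2); its value is the RHS of that row, 2.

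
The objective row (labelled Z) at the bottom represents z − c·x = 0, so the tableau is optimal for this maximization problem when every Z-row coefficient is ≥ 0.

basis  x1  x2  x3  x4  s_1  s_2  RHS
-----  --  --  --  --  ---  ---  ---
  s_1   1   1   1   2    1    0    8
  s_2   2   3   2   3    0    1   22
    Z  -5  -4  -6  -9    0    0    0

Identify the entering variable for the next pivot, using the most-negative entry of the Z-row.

Negative Z-row entries: x1: -5, x2: -4, x3: -6, x4: -9.
The most negative is -9 in column x4, so x4 enters.

x4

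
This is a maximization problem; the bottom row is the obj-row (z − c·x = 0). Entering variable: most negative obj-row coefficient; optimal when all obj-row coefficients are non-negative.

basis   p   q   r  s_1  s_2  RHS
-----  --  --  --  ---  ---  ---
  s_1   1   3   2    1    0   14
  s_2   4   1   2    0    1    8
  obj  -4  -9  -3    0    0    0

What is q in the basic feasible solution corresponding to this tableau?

q is not in the basis, so in the current basic feasible solution q = 0.

0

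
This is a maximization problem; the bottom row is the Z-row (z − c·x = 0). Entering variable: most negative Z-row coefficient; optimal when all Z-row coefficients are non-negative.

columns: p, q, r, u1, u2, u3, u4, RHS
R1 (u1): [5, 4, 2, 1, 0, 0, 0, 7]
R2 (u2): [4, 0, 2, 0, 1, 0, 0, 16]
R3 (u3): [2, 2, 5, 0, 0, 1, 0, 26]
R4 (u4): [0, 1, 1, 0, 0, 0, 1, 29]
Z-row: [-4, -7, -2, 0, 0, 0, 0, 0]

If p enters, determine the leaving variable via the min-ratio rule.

u1

Column p entries and ratios — u1: 7/5 = 7/5; u2: 16/4 = 4; u3: 26/2 = 13; u4: 0 ≤ 0, skip.
Smallest ratio is 7/5 in the row of u1, so u1 leaves.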